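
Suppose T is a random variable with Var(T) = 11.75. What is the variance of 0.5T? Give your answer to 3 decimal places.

2.938

Var(0.5T) = (0.5)²·Var(T) = 0.25·11.75 = 2.9375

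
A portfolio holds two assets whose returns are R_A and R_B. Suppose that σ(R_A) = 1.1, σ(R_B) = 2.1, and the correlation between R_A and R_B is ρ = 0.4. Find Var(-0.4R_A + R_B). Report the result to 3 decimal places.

Var(R_A) = (1.1)² = 1.21;  Var(R_B) = (2.1)² = 4.41
Cov(R_A,R_B) = ρ·σ(R_A)·σ(R_B) = 0.4·1.1·2.1 = 0.924
Var(-0.4R_A + R_B) = (-0.4)²·Var(R_A) + (1)²·Var(R_B) + 2·(-0.4)·(1)·Cov(R_A,R_B)
= 0.16·1.21 + 1·4.41 + -0.8·0.924 = 3.8644

3.864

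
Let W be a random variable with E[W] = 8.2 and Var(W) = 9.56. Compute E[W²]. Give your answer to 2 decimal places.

E[W²] = Var(W) + (E[W])² = 9.56 + (8.2)² = 76.8

76.80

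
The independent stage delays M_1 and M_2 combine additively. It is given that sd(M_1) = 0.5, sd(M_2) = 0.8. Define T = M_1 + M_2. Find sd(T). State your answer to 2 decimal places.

Var(M_1) = 0.25, Var(M_2) = 0.64
By independence, Var(T) = (1)²Var(M_1) + (1)²Var(M_2)
= (1)²·0.25 + (1)²·0.64 = 0.89
sd(T) = √0.89 ≈ 0.94

0.94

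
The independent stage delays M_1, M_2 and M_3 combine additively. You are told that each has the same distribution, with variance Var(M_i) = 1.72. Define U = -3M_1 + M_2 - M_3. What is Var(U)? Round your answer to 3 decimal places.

18.920

By independence, Var(U) = (-3)²Var(M_1) + (1)²Var(M_2) + (-1)²Var(M_3)
= (-3)²·1.72 + (1)²·1.72 + (-1)²·1.72 = 18.92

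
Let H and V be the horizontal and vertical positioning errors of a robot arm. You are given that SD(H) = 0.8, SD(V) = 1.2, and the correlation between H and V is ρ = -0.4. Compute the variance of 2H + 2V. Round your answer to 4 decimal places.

var(H) = (0.8)² = 0.64;  var(V) = (1.2)² = 1.44
Cov(H,V) = ρ·SD(H)·SD(V) = -0.4·0.8·1.2 = -0.384
var(2H + 2V) = (2)²·var(H) + (2)²·var(V) + 2·(2)·(2)·Cov(H,V)
= 4·0.64 + 4·1.44 + 8·-0.384 = 5.248

5.2480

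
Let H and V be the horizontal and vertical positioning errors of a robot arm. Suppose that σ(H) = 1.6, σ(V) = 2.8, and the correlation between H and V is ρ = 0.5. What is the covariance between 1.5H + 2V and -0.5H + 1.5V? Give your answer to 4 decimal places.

24.4000

Var(H) = (1.6)² = 2.56;  Var(V) = (2.8)² = 7.84
cov(H,V) = ρ·σ(H)·σ(V) = 0.5·1.6·2.8 = 2.24
cov(1.5H + 2V, -0.5H + 1.5V) = (1.5)(-0.5)Var(H) + (2)(1.5)Var(V) + [(1.5)(1.5) + (2)(-0.5)]cov(H,V)
= -0.75·2.56 + 3·7.84 + 1.25·2.24 = 24.4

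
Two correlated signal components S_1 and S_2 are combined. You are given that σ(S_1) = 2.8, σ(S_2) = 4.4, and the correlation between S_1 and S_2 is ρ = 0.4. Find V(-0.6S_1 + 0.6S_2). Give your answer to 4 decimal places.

6.2438

V(S_1) = (2.8)² = 7.84;  V(S_2) = (4.4)² = 19.36
cov(S_1,S_2) = ρ·σ(S_1)·σ(S_2) = 0.4·2.8·4.4 = 4.928
V(-0.6S_1 + 0.6S_2) = (-0.6)²·V(S_1) + (0.6)²·V(S_2) + 2·(-0.6)·(0.6)·cov(S_1,S_2)
= 0.36·7.84 + 0.36·19.36 + -0.72·4.928 = 6.24384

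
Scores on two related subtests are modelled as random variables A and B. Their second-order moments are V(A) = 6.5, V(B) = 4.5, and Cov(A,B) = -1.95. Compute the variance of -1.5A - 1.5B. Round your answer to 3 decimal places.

V(-1.5A - 1.5B) = (-1.5)²·V(A) + (-1.5)²·V(B) + 2·(-1.5)·(-1.5)·Cov(A,B)
= 2.25·6.5 + 2.25·4.5 + 4.5·-1.95 = 15.975

15.975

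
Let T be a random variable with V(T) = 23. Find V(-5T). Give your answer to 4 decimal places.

575.0000

V(-5T) = (-5)²·V(T) = 25·23 = 575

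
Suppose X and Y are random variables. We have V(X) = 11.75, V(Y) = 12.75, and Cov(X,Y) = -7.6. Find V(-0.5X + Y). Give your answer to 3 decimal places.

V(-0.5X + Y) = (-0.5)²·V(X) + (1)²·V(Y) + 2·(-0.5)·(1)·Cov(X,Y)
= 0.25·11.75 + 1·12.75 + -1·-7.6 = 23.2875

23.288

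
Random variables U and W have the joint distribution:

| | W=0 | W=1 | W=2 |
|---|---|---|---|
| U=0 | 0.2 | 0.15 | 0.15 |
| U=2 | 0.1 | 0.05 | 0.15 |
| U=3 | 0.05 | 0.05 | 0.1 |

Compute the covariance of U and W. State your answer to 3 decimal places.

E[U] = 1.2,  E[W] = 1.05
E[UW] = 1.45
Cov(U,W) = E[UW] − E[U]E[W] = 1.45 − (1.2)(1.05) = 0.19

0.190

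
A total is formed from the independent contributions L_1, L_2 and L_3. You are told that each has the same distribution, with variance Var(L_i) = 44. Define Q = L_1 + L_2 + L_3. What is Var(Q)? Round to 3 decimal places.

By independence, Var(Q) = (1)²Var(L_1) + (1)²Var(L_2) + (1)²Var(L_3)
= (1)²·44 + (1)²·44 + (1)²·44 = 132

132.000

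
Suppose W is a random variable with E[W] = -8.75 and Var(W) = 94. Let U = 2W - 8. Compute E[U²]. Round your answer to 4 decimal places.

1026.2500

E[2W - 8] = 2·-8.75 − 8 = -25.5
Var(2W - 8) = (2)²·94 = 376
E[U²] = Var(U) + (E[U])² = 376 + (-25.5)² = 1026.25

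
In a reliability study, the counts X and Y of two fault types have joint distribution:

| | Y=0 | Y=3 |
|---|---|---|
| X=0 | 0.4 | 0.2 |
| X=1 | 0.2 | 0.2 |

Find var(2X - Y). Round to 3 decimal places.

E[X] = 0.4,  E[Y] = 1.2,  E[XY] = 0.6
var(X) = 0.4 − (0.4)² = 0.24;  var(Y) = 3.6 − (1.2)² = 2.16
Cov(X,Y) = 0.6 − (0.4)(1.2) = 0.12
var(2X - Y) = (2)²·0.24 + (-1)²·2.16 + 2·(2)·(-1)·0.12 = 2.64

2.640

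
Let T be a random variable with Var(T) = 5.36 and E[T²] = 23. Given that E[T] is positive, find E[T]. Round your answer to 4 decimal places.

(E[T])² = E[T²] − Var(T) = 23 − 5.36 = 17.64
E[T] = √17.64 = 4.2

4.2000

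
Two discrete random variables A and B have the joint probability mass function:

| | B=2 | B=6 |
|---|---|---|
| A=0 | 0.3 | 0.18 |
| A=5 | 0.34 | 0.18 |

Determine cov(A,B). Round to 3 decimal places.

E[A] = 2.6,  E[B] = 3.44
E[AB] = 8.8
cov(A,B) = E[AB] − E[A]E[B] = 8.8 − (2.6)(3.44) = -0.144

-0.144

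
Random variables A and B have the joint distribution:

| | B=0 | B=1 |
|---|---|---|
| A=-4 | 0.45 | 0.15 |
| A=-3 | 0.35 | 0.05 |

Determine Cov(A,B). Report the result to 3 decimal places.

-0.030

E[A] = -3.6,  E[B] = 0.2
E[AB] = -0.75
Cov(A,B) = E[AB] − E[A]E[B] = -0.75 − (-3.6)(0.2) = -0.03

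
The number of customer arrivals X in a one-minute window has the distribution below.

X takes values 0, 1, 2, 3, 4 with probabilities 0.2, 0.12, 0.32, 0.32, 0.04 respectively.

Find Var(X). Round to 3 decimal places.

1.386

E[X] = (0)(0.2) + (1)(0.12) + (2)(0.32) + (3)(0.32) + (4)(0.04) = 1.88
E[X²] = (0)²(0.2) + (1)²(0.12) + (2)²(0.32) + (3)²(0.32) + (4)²(0.04) = 4.92
Var(X) = E[X²] − (E[X])² = 4.92 − (1.88)² = 1.3856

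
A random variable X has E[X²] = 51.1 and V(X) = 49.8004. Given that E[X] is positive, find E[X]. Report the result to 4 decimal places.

1.1400

(E[X])² = E[X²] − V(X) = 51.1 − 49.8004 = 1.2996
E[X] = √1.2996 = 1.14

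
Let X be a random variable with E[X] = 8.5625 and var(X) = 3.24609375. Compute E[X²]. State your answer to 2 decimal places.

E[X²] = var(X) + (E[X])² = 3.24609375 + (8.5625)² = 76.5625

76.56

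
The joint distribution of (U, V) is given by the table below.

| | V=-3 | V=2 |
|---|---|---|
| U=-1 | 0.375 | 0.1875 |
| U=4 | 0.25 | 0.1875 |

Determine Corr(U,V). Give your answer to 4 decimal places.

E[U] = 1.1875,  E[V] = -1.125
E[UV] = -0.75
Cov(U,V) = E[UV] − E[U]E[V] = -0.75 − (1.1875)(-1.125) = 0.5859375
Var(U) = 6.15234375,  Var(V) = 5.859375
ρ = 0.5859375 / √(6.15234375·5.859375) ≈ 0.0976

0.0976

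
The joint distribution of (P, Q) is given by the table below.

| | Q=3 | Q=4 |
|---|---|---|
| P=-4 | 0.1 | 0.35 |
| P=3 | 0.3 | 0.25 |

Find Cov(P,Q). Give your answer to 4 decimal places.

E[P] = -0.15,  E[Q] = 3.6
E[PQ] = -1.1
Cov(P,Q) = E[PQ] − E[P]E[Q] = -1.1 − (-0.15)(3.6) = -0.56

-0.5600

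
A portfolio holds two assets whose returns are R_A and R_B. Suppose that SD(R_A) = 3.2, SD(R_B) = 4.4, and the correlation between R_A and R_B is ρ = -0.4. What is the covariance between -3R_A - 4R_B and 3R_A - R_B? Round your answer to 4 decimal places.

35.9680

Var(R_A) = (3.2)² = 10.24;  Var(R_B) = (4.4)² = 19.36
cov(R_A,R_B) = ρ·SD(R_A)·SD(R_B) = -0.4·3.2·4.4 = -5.632
cov(-3R_A - 4R_B, 3R_A - R_B) = (-3)(3)Var(R_A) + (-4)(-1)Var(R_B) + [(-3)(-1) + (-4)(3)]cov(R_A,R_B)
= -9·10.24 + 4·19.36 + -9·-5.632 = 35.968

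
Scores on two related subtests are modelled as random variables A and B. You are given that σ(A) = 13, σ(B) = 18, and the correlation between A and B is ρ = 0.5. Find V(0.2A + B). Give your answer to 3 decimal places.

377.560

V(A) = (13)² = 169;  V(B) = (18)² = 324
cov(A,B) = ρ·σ(A)·σ(B) = 0.5·13·18 = 117
V(0.2A + B) = (0.2)²·V(A) + (1)²·V(B) + 2·(0.2)·(1)·cov(A,B)
= 0.04·169 + 1·324 + 0.4·117 = 377.56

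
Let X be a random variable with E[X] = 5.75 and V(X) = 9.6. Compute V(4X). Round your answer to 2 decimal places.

153.60

V(4X) = (4)²·V(X) = 16·9.6 = 153.6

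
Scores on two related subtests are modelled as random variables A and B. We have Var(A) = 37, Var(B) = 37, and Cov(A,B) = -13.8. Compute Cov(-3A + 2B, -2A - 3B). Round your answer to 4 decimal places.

Cov(-3A + 2B, -2A - 3B) = (-3)(-2)Var(A) + (2)(-3)Var(B) + [(-3)(-3) + (2)(-2)]Cov(A,B)
= 6·37 + -6·37 + 5·-13.8 = -69

-69.0000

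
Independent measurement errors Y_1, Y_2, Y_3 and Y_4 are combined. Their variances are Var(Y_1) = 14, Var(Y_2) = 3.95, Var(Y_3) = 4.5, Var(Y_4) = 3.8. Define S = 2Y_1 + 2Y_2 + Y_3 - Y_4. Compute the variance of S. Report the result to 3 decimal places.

80.100

By independence, Var(S) = (2)²Var(Y_1) + (2)²Var(Y_2) + (1)²Var(Y_3) + (-1)²Var(Y_4)
= (2)²·14 + (2)²·3.95 + (1)²·4.5 + (-1)²·3.8 = 80.1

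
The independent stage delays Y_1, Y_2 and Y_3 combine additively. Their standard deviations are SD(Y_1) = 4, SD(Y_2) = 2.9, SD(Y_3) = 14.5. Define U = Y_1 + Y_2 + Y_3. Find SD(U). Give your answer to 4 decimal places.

V(Y_1) = 16, V(Y_2) = 8.41, V(Y_3) = 210.25
By independence, V(U) = (1)²V(Y_1) + (1)²V(Y_2) + (1)²V(Y_3)
= (1)²·16 + (1)²·8.41 + (1)²·210.25 = 234.66
SD(U) = √234.66 ≈ 15.3186

15.3186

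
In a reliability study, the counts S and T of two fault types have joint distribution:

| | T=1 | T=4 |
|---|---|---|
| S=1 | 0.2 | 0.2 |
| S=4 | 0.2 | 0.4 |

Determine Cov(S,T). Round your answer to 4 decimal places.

E[S] = 2.8,  E[T] = 2.8
E[ST] = 8.2
Cov(S,T) = E[ST] − E[S]E[T] = 8.2 − (2.8)(2.8) = 0.36

0.3600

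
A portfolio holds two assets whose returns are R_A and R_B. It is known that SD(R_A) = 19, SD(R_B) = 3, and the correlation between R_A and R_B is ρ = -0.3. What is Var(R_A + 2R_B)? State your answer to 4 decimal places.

328.6000

Var(R_A) = (19)² = 361;  Var(R_B) = (3)² = 9
Cov(R_A,R_B) = ρ·SD(R_A)·SD(R_B) = -0.3·19·3 = -17.1
Var(R_A + 2R_B) = (1)²·Var(R_A) + (2)²·Var(R_B) + 2·(1)·(2)·Cov(R_A,R_B)
= 1·361 + 4·9 + 4·-17.1 = 328.6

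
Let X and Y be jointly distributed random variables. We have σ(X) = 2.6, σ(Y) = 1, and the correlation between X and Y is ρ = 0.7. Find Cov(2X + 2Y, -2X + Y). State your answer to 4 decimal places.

Var(X) = (2.6)² = 6.76;  Var(Y) = (1)² = 1
Cov(X,Y) = ρ·σ(X)·σ(Y) = 0.7·2.6·1 = 1.82
Cov(2X + 2Y, -2X + Y) = (2)(-2)Var(X) + (2)(1)Var(Y) + [(2)(1) + (2)(-2)]Cov(X,Y)
= -4·6.76 + 2·1 + -2·1.82 = -28.68

-28.6800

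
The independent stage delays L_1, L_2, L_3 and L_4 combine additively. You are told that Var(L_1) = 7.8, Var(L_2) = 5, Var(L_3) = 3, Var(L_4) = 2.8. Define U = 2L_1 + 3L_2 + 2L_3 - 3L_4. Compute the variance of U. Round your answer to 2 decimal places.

By independence, Var(U) = (2)²Var(L_1) + (3)²Var(L_2) + (2)²Var(L_3) + (-3)²Var(L_4)
= (2)²·7.8 + (3)²·5 + (2)²·3 + (-3)²·2.8 = 113.4

113.40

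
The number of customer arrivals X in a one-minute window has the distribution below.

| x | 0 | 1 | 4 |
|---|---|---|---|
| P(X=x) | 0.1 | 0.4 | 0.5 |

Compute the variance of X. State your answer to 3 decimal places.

E[X] = (0)(0.1) + (1)(0.4) + (4)(0.5) = 2.4
E[X²] = (0)²(0.1) + (1)²(0.4) + (4)²(0.5) = 8.4
var(X) = E[X²] − (E[X])² = 8.4 − (2.4)² = 2.64

2.640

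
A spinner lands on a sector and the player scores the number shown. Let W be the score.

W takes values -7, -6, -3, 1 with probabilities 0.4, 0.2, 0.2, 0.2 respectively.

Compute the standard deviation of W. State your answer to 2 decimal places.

3.07

E[W] = (-7)(0.4) + (-6)(0.2) + (-3)(0.2) + (1)(0.2) = -4.4
E[W²] = (-7)²(0.4) + (-6)²(0.2) + (-3)²(0.2) + (1)²(0.2) = 28.8
Var(W) = E[W²] − (E[W])² = 28.8 − (-4.4)² = 9.44
SD(W) = √9.44 ≈ 3.07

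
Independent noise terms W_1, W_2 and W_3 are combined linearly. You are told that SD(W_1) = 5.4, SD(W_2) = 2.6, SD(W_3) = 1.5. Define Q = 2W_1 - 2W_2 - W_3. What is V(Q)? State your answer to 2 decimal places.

V(W_1) = 29.16, V(W_2) = 6.76, V(W_3) = 2.25
By independence, V(Q) = (2)²V(W_1) + (-2)²V(W_2) + (-1)²V(W_3)
= (2)²·29.16 + (-2)²·6.76 + (-1)²·2.25 = 145.93

145.93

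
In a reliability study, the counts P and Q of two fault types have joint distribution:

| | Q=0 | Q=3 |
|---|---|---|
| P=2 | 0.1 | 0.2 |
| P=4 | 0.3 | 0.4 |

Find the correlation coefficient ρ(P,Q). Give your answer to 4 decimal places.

E[P] = 3.4,  E[Q] = 1.8
E[PQ] = 6
Cov(P,Q) = E[PQ] − E[P]E[Q] = 6 − (3.4)(1.8) = -0.12
Var(P) = 0.84,  Var(Q) = 2.16
ρ = -0.12 / √(0.84·2.16) ≈ -0.0891

-0.0891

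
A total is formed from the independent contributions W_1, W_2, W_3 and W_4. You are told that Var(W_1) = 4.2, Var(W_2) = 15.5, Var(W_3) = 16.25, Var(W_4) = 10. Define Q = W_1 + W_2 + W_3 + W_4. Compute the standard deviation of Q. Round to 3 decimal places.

6.779

By independence, Var(Q) = (1)²Var(W_1) + (1)²Var(W_2) + (1)²Var(W_3) + (1)²Var(W_4)
= (1)²·4.2 + (1)²·15.5 + (1)²·16.25 + (1)²·10 = 45.95
SD(Q) = √45.95 ≈ 6.779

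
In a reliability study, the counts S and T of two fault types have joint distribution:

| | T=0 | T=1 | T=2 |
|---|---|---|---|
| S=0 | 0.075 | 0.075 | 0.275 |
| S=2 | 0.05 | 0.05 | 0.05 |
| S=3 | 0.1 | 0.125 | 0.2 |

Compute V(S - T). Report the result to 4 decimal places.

E[S] = 1.575,  E[T] = 1.3,  E[ST] = 1.875
V(S) = 4.425 − (1.575)² = 1.944375;  V(T) = 2.35 − (1.3)² = 0.66
Cov(S,T) = 1.875 − (1.575)(1.3) = -0.1725
V(S - T) = (1)²·1.944375 + (-1)²·0.66 + 2·(1)·(-1)·-0.1725 = 2.949375

2.9494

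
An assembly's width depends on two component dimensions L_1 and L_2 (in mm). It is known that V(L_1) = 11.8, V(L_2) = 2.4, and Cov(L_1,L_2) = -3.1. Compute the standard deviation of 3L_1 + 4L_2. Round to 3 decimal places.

V(3L_1 + 4L_2) = (3)²·V(L_1) + (4)²·V(L_2) + 2·(3)·(4)·Cov(L_1,L_2)
= 9·11.8 + 16·2.4 + 24·-3.1 = 70.2
σ(3L_1 + 4L_2) = √70.2 ≈ 8.379

8.379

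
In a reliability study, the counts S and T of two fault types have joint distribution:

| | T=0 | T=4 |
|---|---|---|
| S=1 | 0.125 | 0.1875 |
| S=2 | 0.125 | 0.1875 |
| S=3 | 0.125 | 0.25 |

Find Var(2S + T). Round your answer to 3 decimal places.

6.859

E[S] = 2.0625,  E[T] = 2.5,  E[ST] = 5.25
Var(S) = 4.9375 − (2.0625)² = 0.68359375;  Var(T) = 10 − (2.5)² = 3.75
Cov(S,T) = 5.25 − (2.0625)(2.5) = 0.09375
Var(2S + T) = (2)²·0.68359375 + (1)²·3.75 + 2·(2)·(1)·0.09375 = 6.859375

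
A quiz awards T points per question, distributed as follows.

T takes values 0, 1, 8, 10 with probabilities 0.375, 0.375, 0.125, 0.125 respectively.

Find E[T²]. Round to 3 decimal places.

20.875

E[T²] = (0)²(0.375) + (1)²(0.375) + (8)²(0.125) + (10)²(0.125) = 20.875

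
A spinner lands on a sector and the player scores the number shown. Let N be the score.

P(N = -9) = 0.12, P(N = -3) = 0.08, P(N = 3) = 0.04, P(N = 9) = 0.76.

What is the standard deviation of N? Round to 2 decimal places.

E[N] = (-9)(0.12) + (-3)(0.08) + (3)(0.04) + (9)(0.76) = 5.64
E[N²] = (-9)²(0.12) + (-3)²(0.08) + (3)²(0.04) + (9)²(0.76) = 72.36
Var(N) = E[N²] − (E[N])² = 72.36 − (5.64)² = 40.5504
σ(N) = √40.5504 ≈ 6.37

6.37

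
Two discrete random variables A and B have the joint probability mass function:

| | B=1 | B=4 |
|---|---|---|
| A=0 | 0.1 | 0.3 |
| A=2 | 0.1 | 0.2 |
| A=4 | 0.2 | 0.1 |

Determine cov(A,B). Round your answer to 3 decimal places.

-0.840

E[A] = 1.8,  E[B] = 2.8
E[AB] = 4.2
cov(A,B) = E[AB] − E[A]E[B] = 4.2 − (1.8)(2.8) = -0.84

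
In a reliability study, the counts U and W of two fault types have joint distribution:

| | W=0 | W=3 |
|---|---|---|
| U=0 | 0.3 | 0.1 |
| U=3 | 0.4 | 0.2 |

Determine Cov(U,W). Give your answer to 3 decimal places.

0.180

E[U] = 1.8,  E[W] = 0.9
E[UW] = 1.8
Cov(U,W) = E[UW] − E[U]E[W] = 1.8 − (1.8)(0.9) = 0.18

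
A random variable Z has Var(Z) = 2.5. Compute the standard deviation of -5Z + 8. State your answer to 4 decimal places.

Var(-5Z + 8) = (-5)²·2.5 = 62.5
SD(-5Z + 8) = √62.5 ≈ 7.9057

7.9057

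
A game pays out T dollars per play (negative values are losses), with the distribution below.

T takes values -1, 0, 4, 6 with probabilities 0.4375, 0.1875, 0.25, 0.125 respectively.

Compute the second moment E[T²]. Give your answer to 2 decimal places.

E[T²] = (-1)²(0.4375) + (0)²(0.1875) + (4)²(0.25) + (6)²(0.125) = 8.9375

8.94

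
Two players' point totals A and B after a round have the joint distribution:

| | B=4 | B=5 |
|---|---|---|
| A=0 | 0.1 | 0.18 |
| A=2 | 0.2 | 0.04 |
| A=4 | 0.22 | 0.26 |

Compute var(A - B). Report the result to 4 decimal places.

E[A] = 2.4,  E[B] = 4.48,  E[AB] = 10.72
var(A) = 8.64 − (2.4)² = 2.88;  var(B) = 20.32 − (4.48)² = 0.2496
cov(A,B) = 10.72 − (2.4)(4.48) = -0.032
var(A - B) = (1)²·2.88 + (-1)²·0.2496 + 2·(1)·(-1)·-0.032 = 3.1936

3.1936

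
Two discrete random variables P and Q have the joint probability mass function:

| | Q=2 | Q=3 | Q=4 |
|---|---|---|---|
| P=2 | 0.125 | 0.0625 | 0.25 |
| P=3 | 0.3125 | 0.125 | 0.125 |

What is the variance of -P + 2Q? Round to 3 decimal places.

E[P] = 2.5625,  E[Q] = 2.9375,  E[PQ] = 7.375
Var(P) = 6.8125 − (2.5625)² = 0.24609375;  Var(Q) = 9.4375 − (2.9375)² = 0.80859375
cov(P,Q) = 7.375 − (2.5625)(2.9375) = -0.15234375
Var(-P + 2Q) = (-1)²·0.24609375 + (2)²·0.80859375 + 2·(-1)·(2)·-0.15234375 = 4.08984375

4.090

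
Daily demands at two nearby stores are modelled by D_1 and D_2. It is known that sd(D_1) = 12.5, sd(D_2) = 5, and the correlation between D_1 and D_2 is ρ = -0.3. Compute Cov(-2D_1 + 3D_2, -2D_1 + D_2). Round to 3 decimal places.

850.000

Var(D_1) = (12.5)² = 156.25;  Var(D_2) = (5)² = 25
Cov(D_1,D_2) = ρ·sd(D_1)·sd(D_2) = -0.3·12.5·5 = -18.75
Cov(-2D_1 + 3D_2, -2D_1 + D_2) = (-2)(-2)Var(D_1) + (3)(1)Var(D_2) + [(-2)(1) + (3)(-2)]Cov(D_1,D_2)
= 4·156.25 + 3·25 + -8·-18.75 = 850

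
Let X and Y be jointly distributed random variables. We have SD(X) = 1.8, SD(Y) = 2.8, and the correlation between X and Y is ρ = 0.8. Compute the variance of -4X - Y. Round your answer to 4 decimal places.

91.9360

V(X) = (1.8)² = 3.24;  V(Y) = (2.8)² = 7.84
cov(X,Y) = ρ·SD(X)·SD(Y) = 0.8·1.8·2.8 = 4.032
V(-4X - Y) = (-4)²·V(X) + (-1)²·V(Y) + 2·(-4)·(-1)·cov(X,Y)
= 16·3.24 + 1·7.84 + 8·4.032 = 91.936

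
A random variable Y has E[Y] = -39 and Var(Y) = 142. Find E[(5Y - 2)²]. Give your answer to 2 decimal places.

E[5Y - 2] = 5·-39 − 2 = -197
Var(5Y - 2) = (5)²·142 = 3550
E[(5Y - 2)²] = Var((5Y - 2)) + (E[(5Y - 2)])² = 3550 + (-197)² = 42359

42359.00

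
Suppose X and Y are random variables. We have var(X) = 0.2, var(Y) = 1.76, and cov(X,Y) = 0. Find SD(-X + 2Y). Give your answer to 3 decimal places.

2.691

var(-X + 2Y) = (-1)²·var(X) + (2)²·var(Y) + 2·(-1)·(2)·cov(X,Y)
= 1·0.2 + 4·1.76 + -4·0 = 7.24
SD(-X + 2Y) = √7.24 ≈ 2.691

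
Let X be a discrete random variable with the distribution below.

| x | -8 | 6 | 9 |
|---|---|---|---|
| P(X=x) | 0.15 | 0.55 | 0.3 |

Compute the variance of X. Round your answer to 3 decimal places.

30.660

E[X] = (-8)(0.15) + (6)(0.55) + (9)(0.3) = 4.8
E[X²] = (-8)²(0.15) + (6)²(0.55) + (9)²(0.3) = 53.7
var(X) = E[X²] − (E[X])² = 53.7 − (4.8)² = 30.66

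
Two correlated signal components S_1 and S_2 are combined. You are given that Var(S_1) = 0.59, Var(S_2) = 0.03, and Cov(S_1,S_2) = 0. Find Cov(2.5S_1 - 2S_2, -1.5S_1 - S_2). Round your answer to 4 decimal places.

Cov(2.5S_1 - 2S_2, -1.5S_1 - S_2) = (2.5)(-1.5)Var(S_1) + (-2)(-1)Var(S_2) + [(2.5)(-1) + (-2)(-1.5)]Cov(S_1,S_2)
= -3.75·0.59 + 2·0.03 + 0.5·0 = -2.1525

-2.1525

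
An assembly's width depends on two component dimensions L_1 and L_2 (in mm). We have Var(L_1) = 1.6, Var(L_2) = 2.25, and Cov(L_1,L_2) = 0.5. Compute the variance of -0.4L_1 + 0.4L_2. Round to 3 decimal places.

0.456

Var(-0.4L_1 + 0.4L_2) = (-0.4)²·Var(L_1) + (0.4)²·Var(L_2) + 2·(-0.4)·(0.4)·Cov(L_1,L_2)
= 0.16·1.6 + 0.16·2.25 + -0.32·0.5 = 0.456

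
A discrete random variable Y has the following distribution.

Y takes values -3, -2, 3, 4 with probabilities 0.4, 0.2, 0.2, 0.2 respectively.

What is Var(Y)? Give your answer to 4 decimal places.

E[Y] = (-3)(0.4) + (-2)(0.2) + (3)(0.2) + (4)(0.2) = -0.2
E[Y²] = (-3)²(0.4) + (-2)²(0.2) + (3)²(0.2) + (4)²(0.2) = 9.4
Var(Y) = E[Y²] − (E[Y])² = 9.4 − (-0.2)² = 9.36

9.3600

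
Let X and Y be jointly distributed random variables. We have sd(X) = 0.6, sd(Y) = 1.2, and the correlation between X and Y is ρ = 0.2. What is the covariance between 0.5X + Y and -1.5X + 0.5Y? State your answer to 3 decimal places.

0.270

var(X) = (0.6)² = 0.36;  var(Y) = (1.2)² = 1.44
Cov(X,Y) = ρ·sd(X)·sd(Y) = 0.2·0.6·1.2 = 0.144
Cov(0.5X + Y, -1.5X + 0.5Y) = (0.5)(-1.5)var(X) + (1)(0.5)var(Y) + [(0.5)(0.5) + (1)(-1.5)]Cov(X,Y)
= -0.75·0.36 + 0.5·1.44 + -1.25·0.144 = 0.27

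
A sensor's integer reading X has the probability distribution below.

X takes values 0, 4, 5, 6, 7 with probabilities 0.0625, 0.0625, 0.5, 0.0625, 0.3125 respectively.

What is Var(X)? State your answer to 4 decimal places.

2.8398

E[X] = (0)(0.0625) + (4)(0.0625) + (5)(0.5) + (6)(0.0625) + (7)(0.3125) = 5.3125
E[X²] = (0)²(0.0625) + (4)²(0.0625) + (5)²(0.5) + (6)²(0.0625) + (7)²(0.3125) = 31.0625
Var(X) = E[X²] − (E[X])² = 31.0625 − (5.3125)² = 2.83984375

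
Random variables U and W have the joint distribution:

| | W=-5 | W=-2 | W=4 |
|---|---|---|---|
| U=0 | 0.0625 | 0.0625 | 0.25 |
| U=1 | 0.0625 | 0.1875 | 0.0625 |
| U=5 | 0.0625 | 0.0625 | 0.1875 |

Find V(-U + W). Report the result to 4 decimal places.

17.7461

E[U] = 1.875,  E[W] = 0.4375,  E[UW] = 1.125
V(U) = 8.125 − (1.875)² = 4.609375;  V(W) = 13.9375 − (0.4375)² = 13.74609375
Cov(U,W) = 1.125 − (1.875)(0.4375) = 0.3046875
V(-U + W) = (-1)²·4.609375 + (1)²·13.74609375 + 2·(-1)·(1)·0.3046875 = 17.74609375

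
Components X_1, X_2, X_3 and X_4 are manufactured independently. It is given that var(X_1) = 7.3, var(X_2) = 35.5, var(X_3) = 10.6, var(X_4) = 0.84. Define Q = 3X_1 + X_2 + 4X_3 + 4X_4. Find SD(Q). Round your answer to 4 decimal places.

16.8594

By independence, var(Q) = (3)²var(X_1) + (1)²var(X_2) + (4)²var(X_3) + (4)²var(X_4)
= (3)²·7.3 + (1)²·35.5 + (4)²·10.6 + (4)²·0.84 = 284.24
SD(Q) = √284.24 ≈ 16.8594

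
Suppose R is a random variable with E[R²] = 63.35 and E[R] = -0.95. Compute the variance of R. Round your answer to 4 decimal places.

62.4475

V(R) = 63.35 − (-0.95)² = 62.4475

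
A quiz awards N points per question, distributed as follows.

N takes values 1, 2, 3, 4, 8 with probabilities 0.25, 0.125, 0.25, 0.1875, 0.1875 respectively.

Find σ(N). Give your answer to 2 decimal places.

E[N] = (1)(0.25) + (2)(0.125) + (3)(0.25) + (4)(0.1875) + (8)(0.1875) = 3.5
E[N²] = (1)²(0.25) + (2)²(0.125) + (3)²(0.25) + (4)²(0.1875) + (8)²(0.1875) = 18
var(N) = E[N²] − (E[N])² = 18 − (3.5)² = 5.75
σ(N) = √5.75 ≈ 2.40

2.40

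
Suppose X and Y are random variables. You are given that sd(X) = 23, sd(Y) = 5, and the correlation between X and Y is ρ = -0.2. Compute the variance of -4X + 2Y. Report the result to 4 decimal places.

8932.0000

V(X) = (23)² = 529;  V(Y) = (5)² = 25
cov(X,Y) = ρ·sd(X)·sd(Y) = -0.2·23·5 = -23
V(-4X + 2Y) = (-4)²·V(X) + (2)²·V(Y) + 2·(-4)·(2)·cov(X,Y)
= 16·529 + 4·25 + -16·-23 = 8932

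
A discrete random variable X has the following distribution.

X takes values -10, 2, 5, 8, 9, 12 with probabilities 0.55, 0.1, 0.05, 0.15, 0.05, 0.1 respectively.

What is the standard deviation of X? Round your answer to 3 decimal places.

E[X] = (-10)(0.55) + (2)(0.1) + (5)(0.05) + (8)(0.15) + (9)(0.05) + (12)(0.1) = -2.2
E[X²] = (-10)²(0.55) + (2)²(0.1) + (5)²(0.05) + (8)²(0.15) + (9)²(0.05) + (12)²(0.1) = 84.7
Var(X) = E[X²] − (E[X])² = 84.7 − (-2.2)² = 79.86
SD(X) = √79.86 ≈ 8.936

8.936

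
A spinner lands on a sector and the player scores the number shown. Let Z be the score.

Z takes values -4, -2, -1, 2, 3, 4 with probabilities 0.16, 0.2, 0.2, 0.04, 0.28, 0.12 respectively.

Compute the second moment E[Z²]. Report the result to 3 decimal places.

E[Z²] = (-4)²(0.16) + (-2)²(0.2) + (-1)²(0.2) + (2)²(0.04) + (3)²(0.28) + (4)²(0.12) = 8.16

8.160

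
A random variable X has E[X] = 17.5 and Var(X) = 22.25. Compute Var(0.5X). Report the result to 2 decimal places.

5.56

Var(0.5X) = (0.5)²·Var(X) = 0.25·22.25 = 5.5625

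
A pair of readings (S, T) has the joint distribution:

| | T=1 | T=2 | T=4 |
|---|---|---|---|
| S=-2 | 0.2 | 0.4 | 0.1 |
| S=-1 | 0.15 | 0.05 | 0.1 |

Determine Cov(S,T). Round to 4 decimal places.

0.0350

E[S] = -1.7,  E[T] = 2.05
E[ST] = -3.45
Cov(S,T) = E[ST] − E[S]E[T] = -3.45 − (-1.7)(2.05) = 0.035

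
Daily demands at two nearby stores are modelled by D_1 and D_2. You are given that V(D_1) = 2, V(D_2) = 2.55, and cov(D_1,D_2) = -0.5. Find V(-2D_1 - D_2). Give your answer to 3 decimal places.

8.550

V(-2D_1 - D_2) = (-2)²·V(D_1) + (-1)²·V(D_2) + 2·(-2)·(-1)·cov(D_1,D_2)
= 4·2 + 1·2.55 + 4·-0.5 = 8.55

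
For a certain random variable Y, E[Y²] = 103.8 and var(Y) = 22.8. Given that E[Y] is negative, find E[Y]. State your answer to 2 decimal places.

(E[Y])² = E[Y²] − var(Y) = 103.8 − 22.8 = 81
E[Y] = −√81 = -9

-9.00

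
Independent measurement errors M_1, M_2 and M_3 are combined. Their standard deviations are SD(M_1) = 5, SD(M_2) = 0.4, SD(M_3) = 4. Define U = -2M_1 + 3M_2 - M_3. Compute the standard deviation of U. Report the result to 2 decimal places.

10.84

var(M_1) = 25, var(M_2) = 0.16, var(M_3) = 16
By independence, var(U) = (-2)²var(M_1) + (3)²var(M_2) + (-1)²var(M_3)
= (-2)²·25 + (3)²·0.16 + (-1)²·16 = 117.44
SD(U) = √117.44 ≈ 10.84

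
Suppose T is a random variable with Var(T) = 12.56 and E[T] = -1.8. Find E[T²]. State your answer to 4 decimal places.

15.8000

E[T²] = Var(T) + (E[T])² = 12.56 + (-1.8)² = 15.8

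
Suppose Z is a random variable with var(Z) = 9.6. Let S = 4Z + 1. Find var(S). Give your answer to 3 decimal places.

var(4Z + 1) = (4)²·var(Z) = 16·9.6 = 153.6

153.600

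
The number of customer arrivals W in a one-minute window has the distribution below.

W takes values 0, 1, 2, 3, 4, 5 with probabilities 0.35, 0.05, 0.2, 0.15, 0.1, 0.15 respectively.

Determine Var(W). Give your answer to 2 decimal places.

3.35

E[W] = (0)(0.35) + (1)(0.05) + (2)(0.2) + (3)(0.15) + (4)(0.1) + (5)(0.15) = 2.05
E[W²] = (0)²(0.35) + (1)²(0.05) + (2)²(0.2) + (3)²(0.15) + (4)²(0.1) + (5)²(0.15) = 7.55
Var(W) = E[W²] − (E[W])² = 7.55 − (2.05)² = 3.3475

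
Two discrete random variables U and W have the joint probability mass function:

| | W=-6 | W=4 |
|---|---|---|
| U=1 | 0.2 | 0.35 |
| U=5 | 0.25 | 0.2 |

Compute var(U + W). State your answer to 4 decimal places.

24.9100

E[U] = 2.8,  E[W] = -0.5,  E[UW] = -3.3
var(U) = 11.8 − (2.8)² = 3.96;  var(W) = 25 − (-0.5)² = 24.75
cov(U,W) = -3.3 − (2.8)(-0.5) = -1.9
var(U + W) = (1)²·3.96 + (1)²·24.75 + 2·(1)·(1)·-1.9 = 24.91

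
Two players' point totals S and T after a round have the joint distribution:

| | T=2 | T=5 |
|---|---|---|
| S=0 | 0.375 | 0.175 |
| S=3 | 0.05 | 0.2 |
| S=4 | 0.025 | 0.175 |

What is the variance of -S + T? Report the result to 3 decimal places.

2.590

E[S] = 1.55,  E[T] = 3.65,  E[ST] = 7
V(S) = 5.45 − (1.55)² = 3.0475;  V(T) = 15.55 − (3.65)² = 2.2275
cov(S,T) = 7 − (1.55)(3.65) = 1.3425
V(-S + T) = (-1)²·3.0475 + (1)²·2.2275 + 2·(-1)·(1)·1.3425 = 2.59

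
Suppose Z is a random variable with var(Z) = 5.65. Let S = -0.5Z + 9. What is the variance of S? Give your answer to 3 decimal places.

1.413

var(-0.5Z + 9) = (-0.5)²·var(Z) = 0.25·5.65 = 1.4125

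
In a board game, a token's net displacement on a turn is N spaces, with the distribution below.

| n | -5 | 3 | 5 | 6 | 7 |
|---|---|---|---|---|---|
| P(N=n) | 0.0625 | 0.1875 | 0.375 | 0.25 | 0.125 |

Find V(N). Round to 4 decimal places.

7.5000

E[N] = (-5)(0.0625) + (3)(0.1875) + (5)(0.375) + (6)(0.25) + (7)(0.125) = 4.5
E[N²] = (-5)²(0.0625) + (3)²(0.1875) + (5)²(0.375) + (6)²(0.25) + (7)²(0.125) = 27.75
V(N) = E[N²] − (E[N])² = 27.75 − (4.5)² = 7.5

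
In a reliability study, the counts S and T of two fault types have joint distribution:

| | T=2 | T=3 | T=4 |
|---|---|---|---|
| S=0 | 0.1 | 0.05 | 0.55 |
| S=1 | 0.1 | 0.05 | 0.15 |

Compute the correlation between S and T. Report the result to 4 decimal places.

E[S] = 0.3,  E[T] = 3.5
E[ST] = 0.95
Cov(S,T) = E[ST] − E[S]E[T] = 0.95 − (0.3)(3.5) = -0.1
Var(S) = 0.21,  Var(T) = 0.65
ρ = -0.1 / √(0.21·0.65) ≈ -0.2707

-0.2707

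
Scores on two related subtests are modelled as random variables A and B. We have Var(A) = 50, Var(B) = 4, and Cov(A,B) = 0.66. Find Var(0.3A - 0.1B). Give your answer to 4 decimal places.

4.5004

Var(0.3A - 0.1B) = (0.3)²·Var(A) + (-0.1)²·Var(B) + 2·(0.3)·(-0.1)·Cov(A,B)
= 0.09·50 + 0.01·4 + -0.06·0.66 = 4.5004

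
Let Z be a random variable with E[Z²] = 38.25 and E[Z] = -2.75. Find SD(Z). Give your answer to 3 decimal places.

Var(Z) = 38.25 − (-2.75)² = 30.6875
SD(Z) = √30.6875 ≈ 5.540

5.540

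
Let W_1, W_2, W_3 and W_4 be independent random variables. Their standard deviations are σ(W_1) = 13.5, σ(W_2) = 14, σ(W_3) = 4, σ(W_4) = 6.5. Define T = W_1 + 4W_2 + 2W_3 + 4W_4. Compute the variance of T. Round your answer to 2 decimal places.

Var(W_1) = 182.25, Var(W_2) = 196, Var(W_3) = 16, Var(W_4) = 42.25
By independence, Var(T) = (1)²Var(W_1) + (4)²Var(W_2) + (2)²Var(W_3) + (4)²Var(W_4)
= (1)²·182.25 + (4)²·196 + (2)²·16 + (4)²·42.25 = 4058.25

4058.25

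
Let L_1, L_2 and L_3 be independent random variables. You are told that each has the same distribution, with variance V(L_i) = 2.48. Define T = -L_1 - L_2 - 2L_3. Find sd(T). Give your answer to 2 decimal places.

3.86

By independence, V(T) = (-1)²V(L_1) + (-1)²V(L_2) + (-2)²V(L_3)
= (-1)²·2.48 + (-1)²·2.48 + (-2)²·2.48 = 14.88
sd(T) = √14.88 ≈ 3.86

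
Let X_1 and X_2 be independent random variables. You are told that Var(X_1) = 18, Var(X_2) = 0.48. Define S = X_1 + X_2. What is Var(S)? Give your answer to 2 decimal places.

18.48

By independence, Var(S) = (1)²Var(X_1) + (1)²Var(X_2)
= (1)²·18 + (1)²·0.48 = 18.48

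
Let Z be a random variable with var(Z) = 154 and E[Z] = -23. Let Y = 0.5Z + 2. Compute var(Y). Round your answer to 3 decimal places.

38.500

var(0.5Z + 2) = (0.5)²·var(Z) = 0.25·154 = 38.5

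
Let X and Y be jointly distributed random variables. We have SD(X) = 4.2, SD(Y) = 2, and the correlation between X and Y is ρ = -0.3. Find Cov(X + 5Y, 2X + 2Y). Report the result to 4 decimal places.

45.0400

V(X) = (4.2)² = 17.64;  V(Y) = (2)² = 4
Cov(X,Y) = ρ·SD(X)·SD(Y) = -0.3·4.2·2 = -2.52
Cov(X + 5Y, 2X + 2Y) = (1)(2)V(X) + (5)(2)V(Y) + [(1)(2) + (5)(2)]Cov(X,Y)
= 2·17.64 + 10·4 + 12·-2.52 = 45.04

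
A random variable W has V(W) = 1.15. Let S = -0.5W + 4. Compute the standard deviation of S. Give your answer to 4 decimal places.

V(-0.5W + 4) = (-0.5)²·1.15 = 0.2875
SD(S) = √0.2875 ≈ 0.5362

0.5362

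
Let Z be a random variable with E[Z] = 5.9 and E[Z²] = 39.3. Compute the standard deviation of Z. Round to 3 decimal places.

2.119

Var(Z) = 39.3 − (5.9)² = 4.49
SD(Z) = √4.49 ≈ 2.119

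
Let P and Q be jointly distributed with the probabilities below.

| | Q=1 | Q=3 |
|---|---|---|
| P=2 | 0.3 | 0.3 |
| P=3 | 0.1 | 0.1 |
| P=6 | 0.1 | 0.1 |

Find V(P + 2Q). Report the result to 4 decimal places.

6.4000

E[P] = 3,  E[Q] = 2,  E[PQ] = 6
V(P) = 11.4 − (3)² = 2.4;  V(Q) = 5 − (2)² = 1
cov(P,Q) = 6 − (3)(2) = 0
V(P + 2Q) = (1)²·2.4 + (2)²·1 + 2·(1)·(2)·0 = 6.4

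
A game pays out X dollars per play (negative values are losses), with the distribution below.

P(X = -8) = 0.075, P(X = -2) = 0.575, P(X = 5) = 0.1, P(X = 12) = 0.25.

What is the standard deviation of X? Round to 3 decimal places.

E[X] = (-8)(0.075) + (-2)(0.575) + (5)(0.1) + (12)(0.25) = 1.75
E[X²] = (-8)²(0.075) + (-2)²(0.575) + (5)²(0.1) + (12)²(0.25) = 45.6
var(X) = E[X²] − (E[X])² = 45.6 − (1.75)² = 42.5375
σ(X) = √42.5375 ≈ 6.522

6.522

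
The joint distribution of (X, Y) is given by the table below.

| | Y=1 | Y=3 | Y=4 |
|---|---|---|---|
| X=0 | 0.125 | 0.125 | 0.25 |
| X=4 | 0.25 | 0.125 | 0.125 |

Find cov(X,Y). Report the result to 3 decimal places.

-0.750

E[X] = 2,  E[Y] = 2.625
E[XY] = 4.5
cov(X,Y) = E[XY] − E[X]E[Y] = 4.5 − (2)(2.625) = -0.75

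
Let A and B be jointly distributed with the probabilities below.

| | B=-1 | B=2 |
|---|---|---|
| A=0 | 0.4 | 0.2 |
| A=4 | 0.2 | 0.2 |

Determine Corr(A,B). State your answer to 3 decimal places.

E[A] = 1.6,  E[B] = 0.2
E[AB] = 0.8
Cov(A,B) = E[AB] − E[A]E[B] = 0.8 − (1.6)(0.2) = 0.48
V(A) = 3.84,  V(B) = 2.16
ρ = 0.48 / √(3.84·2.16) ≈ 0.167

0.167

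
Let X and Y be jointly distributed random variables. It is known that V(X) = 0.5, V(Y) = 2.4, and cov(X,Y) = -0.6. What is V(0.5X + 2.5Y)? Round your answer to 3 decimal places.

13.625

V(0.5X + 2.5Y) = (0.5)²·V(X) + (2.5)²·V(Y) + 2·(0.5)·(2.5)·cov(X,Y)
= 0.25·0.5 + 6.25·2.4 + 2.5·-0.6 = 13.625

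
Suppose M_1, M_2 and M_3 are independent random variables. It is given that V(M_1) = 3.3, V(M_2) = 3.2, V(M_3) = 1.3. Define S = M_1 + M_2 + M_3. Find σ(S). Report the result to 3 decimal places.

2.793

By independence, V(S) = (1)²V(M_1) + (1)²V(M_2) + (1)²V(M_3)
= (1)²·3.3 + (1)²·3.2 + (1)²·1.3 = 7.8
σ(S) = √7.8 ≈ 2.793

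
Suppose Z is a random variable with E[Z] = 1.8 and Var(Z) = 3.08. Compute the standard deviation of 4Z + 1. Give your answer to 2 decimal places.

7.02

Var(4Z + 1) = (4)²·3.08 = 49.28
sd(4Z + 1) = √49.28 ≈ 7.02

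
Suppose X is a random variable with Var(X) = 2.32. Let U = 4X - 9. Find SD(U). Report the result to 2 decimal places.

6.09

Var(4X - 9) = (4)²·2.32 = 37.12
SD(U) = √37.12 ≈ 6.09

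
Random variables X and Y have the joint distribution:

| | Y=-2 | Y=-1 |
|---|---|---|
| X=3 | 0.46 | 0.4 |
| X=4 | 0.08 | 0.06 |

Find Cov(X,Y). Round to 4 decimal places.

E[X] = 3.14,  E[Y] = -1.54
E[XY] = -4.84
Cov(X,Y) = E[XY] − E[X]E[Y] = -4.84 − (3.14)(-1.54) = -0.0044

-0.0044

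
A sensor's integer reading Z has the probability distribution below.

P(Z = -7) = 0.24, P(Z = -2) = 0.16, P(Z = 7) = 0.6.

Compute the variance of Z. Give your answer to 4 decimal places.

E[Z] = (-7)(0.24) + (-2)(0.16) + (7)(0.6) = 2.2
E[Z²] = (-7)²(0.24) + (-2)²(0.16) + (7)²(0.6) = 41.8
V(Z) = E[Z²] − (E[Z])² = 41.8 − (2.2)² = 36.96

36.9600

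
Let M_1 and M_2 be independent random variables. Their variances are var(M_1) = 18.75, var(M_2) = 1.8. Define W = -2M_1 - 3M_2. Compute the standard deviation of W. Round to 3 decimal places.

9.550

By independence, var(W) = (-2)²var(M_1) + (-3)²var(M_2)
= (-2)²·18.75 + (-3)²·1.8 = 91.2
sd(W) = √91.2 ≈ 9.550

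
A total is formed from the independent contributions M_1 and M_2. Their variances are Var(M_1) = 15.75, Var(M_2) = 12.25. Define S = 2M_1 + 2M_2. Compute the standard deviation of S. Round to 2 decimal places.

By independence, Var(S) = (2)²Var(M_1) + (2)²Var(M_2)
= (2)²·15.75 + (2)²·12.25 = 112
sd(S) = √112 ≈ 10.58

10.58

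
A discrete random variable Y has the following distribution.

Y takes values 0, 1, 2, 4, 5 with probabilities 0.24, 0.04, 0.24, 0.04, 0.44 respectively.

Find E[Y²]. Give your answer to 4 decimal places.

E[Y²] = (0)²(0.24) + (1)²(0.04) + (2)²(0.24) + (4)²(0.04) + (5)²(0.44) = 12.64

12.6400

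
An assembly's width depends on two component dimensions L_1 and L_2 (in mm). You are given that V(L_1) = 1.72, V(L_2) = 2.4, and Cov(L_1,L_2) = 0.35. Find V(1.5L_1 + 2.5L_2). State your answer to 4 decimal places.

21.4950

V(1.5L_1 + 2.5L_2) = (1.5)²·V(L_1) + (2.5)²·V(L_2) + 2·(1.5)·(2.5)·Cov(L_1,L_2)
= 2.25·1.72 + 6.25·2.4 + 7.5·0.35 = 21.495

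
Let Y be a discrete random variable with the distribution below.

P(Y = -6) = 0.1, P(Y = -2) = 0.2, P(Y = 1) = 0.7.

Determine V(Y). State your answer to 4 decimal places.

5.0100

E[Y] = (-6)(0.1) + (-2)(0.2) + (1)(0.7) = -0.3
E[Y²] = (-6)²(0.1) + (-2)²(0.2) + (1)²(0.7) = 5.1
V(Y) = E[Y²] − (E[Y])² = 5.1 − (-0.3)² = 5.01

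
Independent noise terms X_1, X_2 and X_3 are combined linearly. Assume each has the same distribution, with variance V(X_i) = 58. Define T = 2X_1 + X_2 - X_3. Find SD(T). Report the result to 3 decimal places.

By independence, V(T) = (2)²V(X_1) + (1)²V(X_2) + (-1)²V(X_3)
= (2)²·58 + (1)²·58 + (-1)²·58 = 348
SD(T) = √348 ≈ 18.655

18.655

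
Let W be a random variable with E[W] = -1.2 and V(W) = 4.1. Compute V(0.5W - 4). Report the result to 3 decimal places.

1.025

V(0.5W - 4) = (0.5)²·V(W) = 0.25·4.1 = 1.025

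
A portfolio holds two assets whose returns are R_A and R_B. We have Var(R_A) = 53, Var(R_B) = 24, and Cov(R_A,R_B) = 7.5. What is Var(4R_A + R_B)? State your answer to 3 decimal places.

Var(4R_A + R_B) = (4)²·Var(R_A) + (1)²·Var(R_B) + 2·(4)·(1)·Cov(R_A,R_B)
= 16·53 + 1·24 + 8·7.5 = 932

932.000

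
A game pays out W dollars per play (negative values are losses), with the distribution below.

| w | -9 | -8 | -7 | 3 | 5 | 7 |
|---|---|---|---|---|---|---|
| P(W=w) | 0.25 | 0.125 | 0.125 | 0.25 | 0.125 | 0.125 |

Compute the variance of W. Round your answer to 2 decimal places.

42.36

E[W] = (-9)(0.25) + (-8)(0.125) + (-7)(0.125) + (3)(0.25) + (5)(0.125) + (7)(0.125) = -1.875
E[W²] = (-9)²(0.25) + (-8)²(0.125) + (-7)²(0.125) + (3)²(0.25) + (5)²(0.125) + (7)²(0.125) = 45.875
Var(W) = E[W²] − (E[W])² = 45.875 − (-1.875)² = 42.359375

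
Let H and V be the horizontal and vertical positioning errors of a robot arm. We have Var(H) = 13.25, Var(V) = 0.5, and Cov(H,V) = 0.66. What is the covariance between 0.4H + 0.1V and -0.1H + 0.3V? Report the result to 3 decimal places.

-0.442

Cov(0.4H + 0.1V, -0.1H + 0.3V) = (0.4)(-0.1)Var(H) + (0.1)(0.3)Var(V) + [(0.4)(0.3) + (0.1)(-0.1)]Cov(H,V)
= -0.04·13.25 + 0.03·0.5 + 0.11·0.66 = -0.4424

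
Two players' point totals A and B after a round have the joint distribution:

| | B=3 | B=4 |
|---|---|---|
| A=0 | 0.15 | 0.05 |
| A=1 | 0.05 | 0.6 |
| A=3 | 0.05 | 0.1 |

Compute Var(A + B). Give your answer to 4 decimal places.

E[A] = 1.1,  E[B] = 3.75,  E[AB] = 4.2
Var(A) = 2 − (1.1)² = 0.79;  Var(B) = 14.25 − (3.75)² = 0.1875
cov(A,B) = 4.2 − (1.1)(3.75) = 0.075
Var(A + B) = (1)²·0.79 + (1)²·0.1875 + 2·(1)·(1)·0.075 = 1.1275

1.1275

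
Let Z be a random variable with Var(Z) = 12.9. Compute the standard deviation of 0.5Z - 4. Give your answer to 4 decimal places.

1.7958

Var(0.5Z - 4) = (0.5)²·12.9 = 3.225
σ(0.5Z - 4) = √3.225 ≈ 1.7958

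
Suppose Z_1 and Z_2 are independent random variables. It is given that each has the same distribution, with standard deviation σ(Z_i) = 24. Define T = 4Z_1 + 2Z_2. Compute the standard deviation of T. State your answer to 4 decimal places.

107.3313

var(Z_i) = (24)² = 576
By independence, var(T) = (4)²var(Z_1) + (2)²var(Z_2)
= (4)²·576 + (2)²·576 = 11520
σ(T) = √11520 ≈ 107.3313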